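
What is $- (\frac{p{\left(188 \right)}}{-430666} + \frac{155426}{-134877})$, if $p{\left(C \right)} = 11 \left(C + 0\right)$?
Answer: $\frac{33607809676}{29043469041} \approx 1.1572$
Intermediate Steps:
$p{\left(C \right)} = 11 C$
$- (\frac{p{\left(188 \right)}}{-430666} + \frac{155426}{-134877}) = - (\frac{11 \cdot 188}{-430666} + \frac{155426}{-134877}) = - (2068 \left(- \frac{1}{430666}\right) + 155426 \left(- \frac{1}{134877}\right)) = - (- \frac{1034}{215333} - \frac{155426}{134877}) = \left(-1\right) \left(- \frac{33607809676}{29043469041}\right) = \frac{33607809676}{29043469041}$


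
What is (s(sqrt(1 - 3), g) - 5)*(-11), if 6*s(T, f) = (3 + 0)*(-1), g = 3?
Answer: 121/2 ≈ 60.500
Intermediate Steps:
s(T, f) = -1/2 (s(T, f) = ((3 + 0)*(-1))/6 = (3*(-1))/6 = (1/6)*(-3) = -1/2)
(s(sqrt(1 - 3), g) - 5)*(-11) = (-1/2 - 5)*(-11) = -11/2*(-11) = 121/2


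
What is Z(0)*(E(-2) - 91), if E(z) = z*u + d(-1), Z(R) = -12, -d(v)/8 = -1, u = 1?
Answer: 1020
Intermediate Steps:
d(v) = 8 (d(v) = -8*(-1) = 8)
E(z) = 8 + z (E(z) = z*1 + 8 = z + 8 = 8 + z)
Z(0)*(E(-2) - 91) = -12*((8 - 2) - 91) = -12*(6 - 91) = -12*(-85) = 1020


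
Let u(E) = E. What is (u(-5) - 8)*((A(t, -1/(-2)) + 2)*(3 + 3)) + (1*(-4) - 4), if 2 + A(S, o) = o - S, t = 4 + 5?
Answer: 655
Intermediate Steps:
t = 9
A(S, o) = -2 + o - S (A(S, o) = -2 + (o - S) = -2 + o - S)
(u(-5) - 8)*((A(t, -1/(-2)) + 2)*(3 + 3)) + (1*(-4) - 4) = (-5 - 8)*(((-2 - 1/(-2) - 1*9) + 2)*(3 + 3)) + (1*(-4) - 4) = -13*((-2 - 1*(-½) - 9) + 2)*6 + (-4 - 4) = -13*((-2 + ½ - 9) + 2)*6 - 8 = -13*(-21/2 + 2)*6 - 8 = -(-221)*6/2 - 8 = -13*(-51) - 8 = 663 - 8 = 655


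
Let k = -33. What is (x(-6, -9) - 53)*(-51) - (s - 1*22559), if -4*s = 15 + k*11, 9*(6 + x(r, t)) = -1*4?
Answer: 76511/3 ≈ 25504.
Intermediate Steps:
x(r, t) = -58/9 (x(r, t) = -6 + (-1*4)/9 = -6 + (⅑)*(-4) = -6 - 4/9 = -58/9)
s = 87 (s = -(15 - 33*11)/4 = -(15 - 363)/4 = -¼*(-348) = 87)
(x(-6, -9) - 53)*(-51) - (s - 1*22559) = (-58/9 - 53)*(-51) - (87 - 1*22559) = -535/9*(-51) - (87 - 22559) = 9095/3 - 1*(-22472) = 9095/3 + 22472 = 76511/3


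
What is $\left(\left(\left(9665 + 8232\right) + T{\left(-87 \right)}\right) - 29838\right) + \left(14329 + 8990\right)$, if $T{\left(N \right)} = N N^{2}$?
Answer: $-647125$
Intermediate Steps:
$T{\left(N \right)} = N^{3}$
$\left(\left(\left(9665 + 8232\right) + T{\left(-87 \right)}\right) - 29838\right) + \left(14329 + 8990\right) = \left(\left(\left(9665 + 8232\right) + \left(-87\right)^{3}\right) - 29838\right) + \left(14329 + 8990\right) = \left(\left(17897 - 658503\right) - 29838\right) + 23319 = \left(-640606 - 29838\right) + 23319 = -670444 + 23319 = -647125$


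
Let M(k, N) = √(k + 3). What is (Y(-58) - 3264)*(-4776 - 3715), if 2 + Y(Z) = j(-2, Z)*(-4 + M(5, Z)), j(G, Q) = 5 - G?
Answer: 27969354 - 118874*√2 ≈ 2.7801e+7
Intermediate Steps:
M(k, N) = √(3 + k)
Y(Z) = -30 + 14*√2 (Y(Z) = -2 + (5 - 1*(-2))*(-4 + √(3 + 5)) = -2 + (5 + 2)*(-4 + √8) = -2 + 7*(-4 + 2*√2) = -2 + (-28 + 14*√2) = -30 + 14*√2)
(Y(-58) - 3264)*(-4776 - 3715) = ((-30 + 14*√2) - 3264)*(-4776 - 3715) = (-3294 + 14*√2)*(-8491) = 27969354 - 118874*√2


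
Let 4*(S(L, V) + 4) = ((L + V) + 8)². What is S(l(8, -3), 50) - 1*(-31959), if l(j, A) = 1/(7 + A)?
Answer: 2099409/64 ≈ 32803.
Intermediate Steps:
S(L, V) = -4 + (8 + L + V)²/4 (S(L, V) = -4 + ((L + V) + 8)²/4 = -4 + (8 + L + V)²/4)
S(l(8, -3), 50) - 1*(-31959) = (-4 + (8 + 1/(7 - 3) + 50)²/4) - 1*(-31959) = (-4 + (8 + 1/4 + 50)²/4) + 31959 = (-4 + (8 + ¼ + 50)²/4) + 31959 = (-4 + (233/4)²/4) + 31959 = (-4 + (¼)*(54289/16)) + 31959 = (-4 + 54289/64) + 31959 = 54033/64 + 31959 = 2099409/64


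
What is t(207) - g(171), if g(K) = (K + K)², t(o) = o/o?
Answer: -116963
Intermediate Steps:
t(o) = 1
g(K) = 4*K² (g(K) = (2*K)² = 4*K²)
t(207) - g(171) = 1 - 4*171² = 1 - 4*29241 = 1 - 1*116964 = 1 - 116964 = -116963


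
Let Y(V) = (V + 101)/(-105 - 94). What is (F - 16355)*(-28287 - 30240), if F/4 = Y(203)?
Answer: 190555776747/199 ≈ 9.5757e+8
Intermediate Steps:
Y(V) = -101/199 - V/199 (Y(V) = (101 + V)/(-199) = (101 + V)*(-1/199) = -101/199 - V/199)
F = -1216/199 (F = 4*(-101/199 - 1/199*203) = 4*(-101/199 - 203/199) = 4*(-304/199) = -1216/199 ≈ -6.1105)
(F - 16355)*(-28287 - 30240) = (-1216/199 - 16355)*(-28287 - 30240) = -3255861/199*(-58527) = 190555776747/199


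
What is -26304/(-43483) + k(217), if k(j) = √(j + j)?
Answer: 26304/43483 + √434 ≈ 21.438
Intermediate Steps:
k(j) = √2*√j (k(j) = √(2*j) = √2*√j)
-26304/(-43483) + k(217) = -26304/(-43483) + √2*√217 = -26304*(-1/43483) + √434 = 26304/43483 + √434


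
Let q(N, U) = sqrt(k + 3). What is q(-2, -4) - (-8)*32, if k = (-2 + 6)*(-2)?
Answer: 256 + I*sqrt(5) ≈ 256.0 + 2.2361*I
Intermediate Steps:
k = -8 (k = 4*(-2) = -8)
q(N, U) = I*sqrt(5) (q(N, U) = sqrt(-8 + 3) = sqrt(-5) = I*sqrt(5))
q(-2, -4) - (-8)*32 = I*sqrt(5) - (-8)*32 = I*sqrt(5) - 1*(-256) = I*sqrt(5) + 256 = 256 + I*sqrt(5)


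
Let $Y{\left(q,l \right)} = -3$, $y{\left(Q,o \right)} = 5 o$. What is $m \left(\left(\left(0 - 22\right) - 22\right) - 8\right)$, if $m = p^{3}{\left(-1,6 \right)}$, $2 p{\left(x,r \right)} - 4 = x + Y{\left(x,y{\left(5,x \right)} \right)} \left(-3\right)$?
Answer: $-11232$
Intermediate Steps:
$p{\left(x,r \right)} = \frac{13}{2} + \frac{x}{2}$ ($p{\left(x,r \right)} = 2 + \frac{x - -9}{2} = 2 + \frac{x + 9}{2} = 2 + \frac{9 + x}{2} = 2 + \left(\frac{9}{2} + \frac{x}{2}\right) = \frac{13}{2} + \frac{x}{2}$)
$m = 216$ ($m = \left(\frac{13}{2} + \frac{1}{2} \left(-1\right)\right)^{3} = \left(\frac{13}{2} - \frac{1}{2}\right)^{3} = 6^{3} = 216$)
$m \left(\left(\left(0 - 22\right) - 22\right) - 8\right) = 216 \left(\left(\left(0 - 22\right) - 22\right) - 8\right) = 216 \left(\left(-22 - 22\right) - 8\right) = 216 \left(-44 - 8\right) = 216 \left(-52\right) = -11232$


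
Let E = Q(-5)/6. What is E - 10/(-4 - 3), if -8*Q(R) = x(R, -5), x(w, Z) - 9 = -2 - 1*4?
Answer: 153/112 ≈ 1.3661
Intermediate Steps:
x(w, Z) = 3 (x(w, Z) = 9 + (-2 - 1*4) = 9 + (-2 - 4) = 9 - 6 = 3)
Q(R) = -3/8 (Q(R) = -1/8*3 = -3/8)
E = -1/16 (E = -3/8/6 = -3/8*1/6 = -1/16 ≈ -0.062500)
E - 10/(-4 - 3) = -1/16 - 10/(-4 - 3) = -1/16 - 10/(-7) = -1/16 - 1/7*(-10) = -1/16 + 10/7 = 153/112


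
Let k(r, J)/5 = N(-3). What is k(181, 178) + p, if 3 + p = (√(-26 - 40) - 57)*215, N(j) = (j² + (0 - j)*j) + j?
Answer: -12273 + 215*I*√66 ≈ -12273.0 + 1746.7*I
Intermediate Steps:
N(j) = j (N(j) = (j² + (-j)*j) + j = (j² - j²) + j = 0 + j = j)
k(r, J) = -15 (k(r, J) = 5*(-3) = -15)
p = -12258 + 215*I*√66 (p = -3 + (√(-26 - 40) - 57)*215 = -3 + (√(-66) - 57)*215 = -3 + (I*√66 - 57)*215 = -3 + (-57 + I*√66)*215 = -3 + (-12255 + 215*I*√66) = -12258 + 215*I*√66 ≈ -12258.0 + 1746.7*I)
k(181, 178) + p = -15 + (-12258 + 215*I*√66) = -12273 + 215*I*√66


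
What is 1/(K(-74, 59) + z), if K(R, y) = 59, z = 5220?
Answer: 1/5279 ≈ 0.00018943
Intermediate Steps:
1/(K(-74, 59) + z) = 1/(59 + 5220) = 1/5279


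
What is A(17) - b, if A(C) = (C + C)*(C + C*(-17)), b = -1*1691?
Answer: -7557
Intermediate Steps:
b = -1691
A(C) = -32*C² (A(C) = (2*C)*(C - 17*C) = (2*C)*(-16*C) = -32*C²)
A(17) - b = -32*17² - 1*(-1691) = -32*289 + 1691 = -9248 + 1691 = -7557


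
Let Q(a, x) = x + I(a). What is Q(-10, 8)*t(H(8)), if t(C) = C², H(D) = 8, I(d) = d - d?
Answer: 512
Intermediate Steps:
I(d) = 0
Q(a, x) = x (Q(a, x) = x + 0 = x)
Q(-10, 8)*t(H(8)) = 8*8² = 8*64 = 512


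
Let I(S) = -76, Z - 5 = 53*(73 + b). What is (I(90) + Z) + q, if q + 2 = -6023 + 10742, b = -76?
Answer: 4487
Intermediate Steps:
q = 4717 (q = -2 + (-6023 + 10742) = -2 + 4719 = 4717)
Z = -154 (Z = 5 + 53*(73 - 76) = 5 + 53*(-3) = 5 - 159 = -154)
(I(90) + Z) + q = (-76 - 154) + 4717 = -230 + 4717 = 4487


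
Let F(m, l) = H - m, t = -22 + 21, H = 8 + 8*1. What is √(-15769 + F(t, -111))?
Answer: 2*I*√3938 ≈ 125.51*I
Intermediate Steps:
H = 16 (H = 8 + 8 = 16)
t = -1
F(m, l) = 16 - m
√(-15769 + F(t, -111)) = √(-15769 + (16 - 1*(-1))) = √(-15769 + (16 + 1)) = √(-15769 + 17) = √(-15752) = 2*I*√3938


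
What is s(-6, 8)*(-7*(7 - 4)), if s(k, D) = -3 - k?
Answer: -63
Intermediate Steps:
s(-6, 8)*(-7*(7 - 4)) = (-3 - 1*(-6))*(-7*(7 - 4)) = (-3 + 6)*(-7*3) = 3*(-21) = -63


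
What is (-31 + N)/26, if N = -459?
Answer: -245/13 ≈ -18.846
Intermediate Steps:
(-31 + N)/26 = (-31 - 459)/26 = -490*1/26 = -245/13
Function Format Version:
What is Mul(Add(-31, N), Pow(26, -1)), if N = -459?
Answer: Rational(-245, 13) ≈ -18.846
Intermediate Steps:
Mul(Add(-31, N), Pow(26, -1)) = Mul(Add(-31, -459), Pow(26, -1)) = Mul(-490, Rational(1, 26)) = Rational(-245, 13)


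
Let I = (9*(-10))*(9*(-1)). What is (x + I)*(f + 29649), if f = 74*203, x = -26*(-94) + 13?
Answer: 145940157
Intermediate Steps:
x = 2457 (x = 2444 + 13 = 2457)
I = 810 (I = -90*(-9) = 810)
f = 15022
(x + I)*(f + 29649) = (2457 + 810)*(15022 + 29649) = 3267*44671 = 145940157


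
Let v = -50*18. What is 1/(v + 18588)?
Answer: 1/17688 ≈ 5.6536e-5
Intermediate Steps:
v = -900
1/(v + 18588) = 1/(-900 + 18588) = 1/17688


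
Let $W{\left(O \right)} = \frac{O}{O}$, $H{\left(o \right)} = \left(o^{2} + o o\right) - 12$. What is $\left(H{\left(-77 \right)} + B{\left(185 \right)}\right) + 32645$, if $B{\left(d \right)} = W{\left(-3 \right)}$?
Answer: $44492$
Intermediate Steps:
$H{\left(o \right)} = -12 + 2 o^{2}$ ($H{\left(o \right)} = \left(o^{2} + o^{2}\right) - 12 = 2 o^{2} - 12 = -12 + 2 o^{2}$)
$W{\left(O \right)} = 1$
$B{\left(d \right)} = 1$
$\left(H{\left(-77 \right)} + B{\left(185 \right)}\right) + 32645 = \left(\left(-12 + 2 \left(-77\right)^{2}\right) + 1\right) + 32645 = \left(\left(-12 + 2 \cdot 5929\right) + 1\right) + 32645 = \left(\left(-12 + 11858\right) + 1\right) + 32645 = \left(11846 + 1\right) + 32645 = 11847 + 32645 = 44492$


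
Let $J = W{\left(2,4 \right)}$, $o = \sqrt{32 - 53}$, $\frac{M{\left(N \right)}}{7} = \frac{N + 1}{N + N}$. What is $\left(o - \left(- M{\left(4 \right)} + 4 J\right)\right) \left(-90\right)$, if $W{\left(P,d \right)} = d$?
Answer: $\frac{4185}{4} - 90 i \sqrt{21} \approx 1046.3 - 412.43 i$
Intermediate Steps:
$M{\left(N \right)} = \frac{7 \left(1 + N\right)}{2 N}$ ($M{\left(N \right)} = 7 \frac{N + 1}{N + N} = 7 \frac{1 + N}{2 N} = \frac{7 \left(1 + N\right)}{2 N}$)
$o = i \sqrt{21}$ ($o = \sqrt{-21} = i \sqrt{21} \approx 4.5826 i$)
$J = 4$
$\left(o - \left(- M{\left(4 \right)} + 4 J\right)\right) \left(-90\right) = \left(i \sqrt{21} - \left(16 - \frac{7 \left(1 + 4\right)}{2 \cdot 4}\right)\right) \left(-90\right) = \left(i \sqrt{21} - \left(16 - \frac{35}{8}\right)\right) \left(-90\right) = \left(i \sqrt{21} + \left(-16 + \frac{35}{8}\right)\right) \left(-90\right) = \left(i \sqrt{21} - \frac{93}{8}\right) \left(-90\right) = \left(- \frac{93}{8} + i \sqrt{21}\right) \left(-90\right) = \frac{4185}{4} - 90 i \sqrt{21}$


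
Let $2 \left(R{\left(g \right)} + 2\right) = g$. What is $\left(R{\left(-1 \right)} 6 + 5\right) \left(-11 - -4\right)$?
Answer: $70$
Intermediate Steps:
$R{\left(g \right)} = -2 + \frac{g}{2}$
$\left(R{\left(-1 \right)} 6 + 5\right) \left(-11 - -4\right) = \left(\left(-2 + \frac{1}{2} \left(-1\right)\right) 6 + 5\right) \left(-11 - -4\right) = \left(\left(-2 - \frac{1}{2}\right) 6 + 5\right) \left(-11 + 4\right) = \left(\left(- \frac{5}{2}\right) 6 + 5\right) \left(-7\right) = \left(-15 + 5\right) \left(-7\right) = \left(-10\right) \left(-7\right) = 70$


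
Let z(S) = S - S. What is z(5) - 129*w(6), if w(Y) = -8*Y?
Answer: 6192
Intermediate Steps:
z(S) = 0
z(5) - 129*w(6) = 0 - (-1032)*6 = 0 - 129*(-48) = 0 + 6192 = 6192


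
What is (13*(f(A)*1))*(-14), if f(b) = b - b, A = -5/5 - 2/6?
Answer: 0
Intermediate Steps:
A = -4/3 (A = -5*1/5 - 2*1/6 = -1 - 1/3 = -4/3 ≈ -1.3333)
f(b) = 0
(13*(f(A)*1))*(-14) = (13*(0*1))*(-14) = (13*0)*(-14) = 0*(-14) = 0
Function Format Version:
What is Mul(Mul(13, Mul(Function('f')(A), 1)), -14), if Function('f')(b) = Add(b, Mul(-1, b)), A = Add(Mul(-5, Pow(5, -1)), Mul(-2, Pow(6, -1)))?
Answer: 0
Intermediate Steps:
A = Rational(-4, 3) (A = Add(Mul(-5, Rational(1, 5)), Mul(-2, Rational(1, 6))) = Add(-1, Rational(-1, 3)) = Rational(-4, 3) ≈ -1.3333)
Function('f')(b) = 0
Mul(Mul(13, Mul(Function('f')(A), 1)), -14) = Mul(Mul(13, Mul(0, 1)), -14) = Mul(Mul(13, 0), -14) = Mul(0, -14) = 0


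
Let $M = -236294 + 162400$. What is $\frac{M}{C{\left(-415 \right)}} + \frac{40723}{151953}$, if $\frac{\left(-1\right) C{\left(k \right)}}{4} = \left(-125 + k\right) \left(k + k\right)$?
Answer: $\frac{14039434897}{45403556400} \approx 0.30921$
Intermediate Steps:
$M = -73894$
$C{\left(k \right)} = - 8 k \left(-125 + k\right)$ ($C{\left(k \right)} = - 4 \left(-125 + k\right) \left(k + k\right) = - 4 \left(-125 + k\right) 2 k = - 4 \cdot 2 k \left(-125 + k\right) = - 8 k \left(-125 + k\right)$)
$\frac{M}{C{\left(-415 \right)}} + \frac{40723}{151953} = - \frac{73894}{8 \left(-415\right) \left(125 - -415\right)} + \frac{40723}{151953} = - \frac{73894}{8 \left(-415\right) \left(125 + 415\right)} + 40723 \cdot \frac{1}{151953} = - \frac{73894}{8 \left(-415\right) 540} + \frac{40723}{151953} = - \frac{73894}{-1792800} + \frac{40723}{151953} = \left(-73894\right) \left(- \frac{1}{1792800}\right) + \frac{40723}{151953} = \frac{36947}{896400} + \frac{40723}{151953} = \frac{14039434897}{45403556400}$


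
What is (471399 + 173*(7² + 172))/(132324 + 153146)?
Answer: 254816/142735 ≈ 1.7852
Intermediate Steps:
(471399 + 173*(7² + 172))/(132324 + 153146) = (471399 + 173*(49 + 172))/285470 = (471399 + 173*221)*(1/285470) = (471399 + 38233)*(1/285470) = 509632*(1/285470) = 254816/142735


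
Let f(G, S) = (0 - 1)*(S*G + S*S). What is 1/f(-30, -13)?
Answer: -1/559 ≈ -0.0017889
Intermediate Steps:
f(G, S) = -S² - G*S (f(G, S) = -(G*S + S²) = -(S² + G*S) = -S² - G*S)
1/f(-30, -13) = 1/(-1*(-13)*(-30 - 13)) = 1/(-1*(-13)*(-43)) = 1/(-559) = -1/559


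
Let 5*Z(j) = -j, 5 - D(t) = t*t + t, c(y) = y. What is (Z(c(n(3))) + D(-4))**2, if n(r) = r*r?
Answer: 1936/25 ≈ 77.440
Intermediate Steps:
n(r) = r**2
D(t) = 5 - t - t**2 (D(t) = 5 - (t*t + t) = 5 - (t**2 + t) = 5 - (t + t**2) = 5 + (-t - t**2) = 5 - t - t**2)
Z(j) = -j/5 (Z(j) = (-j)/5 = -j/5)
(Z(c(n(3))) + D(-4))**2 = (-1/5*3**2 + (5 - 1*(-4) - 1*(-4)**2))**2 = (-1/5*9 + (5 + 4 - 1*16))**2 = (-9/5 + (5 + 4 - 16))**2 = (-9/5 - 7)**2 = (-44/5)**2 = 1936/25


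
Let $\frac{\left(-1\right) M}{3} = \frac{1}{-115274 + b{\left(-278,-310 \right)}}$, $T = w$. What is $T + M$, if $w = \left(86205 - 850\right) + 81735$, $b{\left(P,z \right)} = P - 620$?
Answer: $\frac{6470393161}{38724} \approx 1.6709 \cdot 10^{5}$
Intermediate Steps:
$b{\left(P,z \right)} = -620 + P$
$w = 167090$ ($w = 85355 + 81735 = 167090$)
$T = 167090$
$M = \frac{1}{38724}$ ($M = - \frac{3}{-115274 - 898} = - \frac{3}{-116172} = \left(-3\right) \left(- \frac{1}{116172}\right) = \frac{1}{38724} \approx 2.5824 \cdot 10^{-5}$)
$T + M = 167090 + \frac{1}{38724} = \frac{6470393161}{38724}$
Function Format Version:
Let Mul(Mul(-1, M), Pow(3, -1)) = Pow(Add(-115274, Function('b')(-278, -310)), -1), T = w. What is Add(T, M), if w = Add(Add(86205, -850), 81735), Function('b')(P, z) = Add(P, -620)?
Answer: Rational(6470393161, 38724) ≈ 1.6709e+5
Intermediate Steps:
Function('b')(P, z) = Add(-620, P)
w = 167090 (w = Add(85355, 81735) = 167090)
T = 167090
M = Rational(1, 38724) (M = Mul(-3, Pow(Add(-115274, Add(-620, -278)), -1)) = Mul(-3, Pow(Add(-115274, -898), -1)) = Mul(-3, Pow(-116172, -1)) = Mul(-3, Rational(-1, 116172)) = Rational(1, 38724) ≈ 2.5824e-5)
Add(T, M) = Add(167090, Rational(1, 38724)) = Rational(6470393161, 38724)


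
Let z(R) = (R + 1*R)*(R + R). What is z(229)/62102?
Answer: 104882/31051 ≈ 3.3777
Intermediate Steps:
z(R) = 4*R**2 (z(R) = (R + R)*(2*R) = (2*R)*(2*R) = 4*R**2)
z(229)/62102 = (4*229**2)/62102 = (4*52441)*(1/62102) = 209764*(1/62102) = 104882/31051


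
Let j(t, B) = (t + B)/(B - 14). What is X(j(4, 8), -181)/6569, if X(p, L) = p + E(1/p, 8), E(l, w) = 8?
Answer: 6/6569 ≈ 0.00091338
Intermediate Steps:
j(t, B) = (B + t)/(-14 + B)
X(p, L) = 8 + p (X(p, L) = p + 8 = 8 + p)
X(j(4, 8), -181)/6569 = (8 + (8 + 4)/(-14 + 8))/6569 = (8 + 12/(-6))*(1/6569) = (8 - 1/6*12)*(1/6569) = (8 - 2)*(1/6569) = 6*(1/6569) = 6/6569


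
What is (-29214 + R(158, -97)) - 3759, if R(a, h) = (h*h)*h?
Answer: -945646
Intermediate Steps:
R(a, h) = h³ (R(a, h) = h²*h = h³)
(-29214 + R(158, -97)) - 3759 = (-29214 + (-97)³) - 3759 = (-29214 - 912673) - 3759 = -941887 - 3759 = -945646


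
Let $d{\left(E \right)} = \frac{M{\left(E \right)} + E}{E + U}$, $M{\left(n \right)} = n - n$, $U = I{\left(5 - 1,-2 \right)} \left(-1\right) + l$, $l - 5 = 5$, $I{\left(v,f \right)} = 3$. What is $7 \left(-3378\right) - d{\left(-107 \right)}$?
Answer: $- \frac{2364707}{100} \approx -23647.0$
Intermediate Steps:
$l = 10$ ($l = 5 + 5 = 10$)
$U = 7$ ($U = 3 \left(-1\right) + 10 = -3 + 10 = 7$)
$M{\left(n \right)} = 0$
$d{\left(E \right)} = \frac{E}{7 + E}$ ($d{\left(E \right)} = \frac{0 + E}{E + 7} = \frac{E}{7 + E}$)
$7 \left(-3378\right) - d{\left(-107 \right)} = 7 \left(-3378\right) - - \frac{107}{7 - 107} = -23646 - - \frac{107}{-100} = -23646 - \left(-107\right) \left(- \frac{1}{100}\right) = -23646 - \frac{107}{100} = - \frac{2364707}{100}$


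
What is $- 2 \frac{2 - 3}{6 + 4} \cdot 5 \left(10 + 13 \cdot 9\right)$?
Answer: $127$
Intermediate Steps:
$- 2 \frac{2 - 3}{6 + 4} \cdot 5 \left(10 + 13 \cdot 9\right) = - 2 \left(- \frac{1}{10}\right) 5 \left(10 + 117\right) = - 2 \left(\left(-1\right) \frac{1}{10}\right) 5 \cdot 127 = \left(-2\right) \left(- \frac{1}{10}\right) 5 \cdot 127 = \frac{1}{5} \cdot 5 \cdot 127 = 1 \cdot 127 = 127$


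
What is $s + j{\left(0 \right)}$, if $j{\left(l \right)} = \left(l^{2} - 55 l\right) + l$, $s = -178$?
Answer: $-178$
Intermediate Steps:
$j{\left(l \right)} = l^{2} - 54 l$
$s + j{\left(0 \right)} = -178 + 0 \left(-54 + 0\right) = -178 + 0 \left(-54\right) = -178 + 0 = -178$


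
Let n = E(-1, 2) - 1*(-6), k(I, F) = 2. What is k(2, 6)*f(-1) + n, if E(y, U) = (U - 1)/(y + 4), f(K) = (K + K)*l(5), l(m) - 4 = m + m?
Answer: -149/3 ≈ -49.667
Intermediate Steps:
l(m) = 4 + 2*m (l(m) = 4 + (m + m) = 4 + 2*m)
f(K) = 28*K (f(K) = (K + K)*(4 + 2*5) = (2*K)*(4 + 10) = (2*K)*14 = 28*K)
E(y, U) = (-1 + U)/(4 + y)
n = 19/3 (n = (-1 + 2)/(4 - 1) - 1*(-6) = 1/3 + 6 = 19/3 ≈ 6.3333)
k(2, 6)*f(-1) + n = 2*(28*(-1)) + 19/3 = 2*(-28) + 19/3 = -56 + 19/3 = -149/3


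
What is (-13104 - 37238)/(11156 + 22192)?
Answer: -25171/16674 ≈ -1.5096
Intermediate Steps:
(-13104 - 37238)/(11156 + 22192) = -50342/33348 = -50342*1/33348 = -25171/16674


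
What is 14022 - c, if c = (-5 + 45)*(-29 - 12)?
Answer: 15662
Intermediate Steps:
c = -1640 (c = 40*(-41) = -1640)
14022 - c = 14022 - 1*(-1640) = 14022 + 1640 = 15662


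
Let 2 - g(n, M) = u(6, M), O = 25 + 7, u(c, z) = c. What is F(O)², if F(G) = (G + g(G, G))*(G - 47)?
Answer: 176400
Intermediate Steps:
O = 32
g(n, M) = -4 (g(n, M) = 2 - 1*6 = 2 - 6 = -4)
F(G) = (-47 + G)*(-4 + G) (F(G) = (G - 4)*(G - 47) = (-4 + G)*(-47 + G) = (-47 + G)*(-4 + G))
F(O)² = (188 + 32² - 51*32)² = (188 + 1024 - 1632)² = (-420)² = 176400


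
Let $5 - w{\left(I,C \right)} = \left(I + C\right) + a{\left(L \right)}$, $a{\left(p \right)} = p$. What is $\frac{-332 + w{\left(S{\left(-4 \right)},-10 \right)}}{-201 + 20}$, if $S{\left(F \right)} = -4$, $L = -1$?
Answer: $\frac{312}{181} \approx 1.7238$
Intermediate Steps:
$w{\left(I,C \right)} = 6 - C - I$ ($w{\left(I,C \right)} = 5 - \left(\left(I + C\right) - 1\right) = 5 - \left(\left(C + I\right) - 1\right) = 5 - \left(-1 + C + I\right) = 6 - C - I$)
$\frac{-332 + w{\left(S{\left(-4 \right)},-10 \right)}}{-201 + 20} = \frac{-332 - -20}{-201 + 20} = \frac{-332 + \left(6 + 10 + 4\right)}{-181} = \left(-332 + 20\right) \left(- \frac{1}{181}\right) = \left(-312\right) \left(- \frac{1}{181}\right) = \frac{312}{181}$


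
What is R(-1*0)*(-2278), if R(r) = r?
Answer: 0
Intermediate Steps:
R(-1*0)*(-2278) = -1*0*(-2278) = 0*(-2278) = 0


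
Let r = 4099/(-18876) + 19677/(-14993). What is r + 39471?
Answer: 1015470061679/25727988 ≈ 39470.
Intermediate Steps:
r = -39352669/25727988 (r = 4099*(-1/18876) + 19677*(-1/14993) = -4099/18876 - 19677/14993 = -39352669/25727988 ≈ -1.5296)
r + 39471 = -39352669/25727988 + 39471 = 1015470061679/25727988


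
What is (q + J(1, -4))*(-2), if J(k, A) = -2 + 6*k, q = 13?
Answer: -34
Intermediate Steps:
(q + J(1, -4))*(-2) = (13 + (-2 + 6*1))*(-2) = (13 + (-2 + 6))*(-2) = (13 + 4)*(-2) = 17*(-2) = -34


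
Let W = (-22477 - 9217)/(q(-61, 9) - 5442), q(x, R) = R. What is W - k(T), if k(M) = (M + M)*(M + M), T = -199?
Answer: -860577238/5433 ≈ -1.5840e+5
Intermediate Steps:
k(M) = 4*M² (k(M) = (2*M)*(2*M) = 4*M²)
W = 31694/5433 (W = (-22477 - 9217)/(9 - 5442) = -31694/(-5433) = -31694*(-1/5433) = 31694/5433 ≈ 5.8336)
W - k(T) = 31694/5433 - 4*(-199)² = 31694/5433 - 4*39601 = 31694/5433 - 1*158404 = 31694/5433 - 158404 = -860577238/5433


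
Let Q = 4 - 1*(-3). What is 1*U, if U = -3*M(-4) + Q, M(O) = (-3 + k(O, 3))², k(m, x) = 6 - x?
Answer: 7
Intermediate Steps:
M(O) = 0 (M(O) = (-3 + (6 - 1*3))² = (-3 + (6 - 3))² = (-3 + 3)² = 0² = 0)
Q = 7 (Q = 4 + 3 = 7)
U = 7 (U = -3*0 + 7 = 0 + 7 = 7)
1*U = 1*7 = 7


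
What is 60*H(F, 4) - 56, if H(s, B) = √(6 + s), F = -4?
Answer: -56 + 60*√2 ≈ 28.853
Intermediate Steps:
60*H(F, 4) - 56 = 60*√(6 - 4) - 56 = 60*√2 - 56 = -56 + 60*√2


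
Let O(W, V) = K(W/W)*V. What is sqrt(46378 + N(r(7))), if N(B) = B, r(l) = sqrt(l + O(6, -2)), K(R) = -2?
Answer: sqrt(46378 + sqrt(11)) ≈ 215.36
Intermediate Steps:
O(W, V) = -2*V
r(l) = sqrt(4 + l) (r(l) = sqrt(l - 2*(-2)) = sqrt(l + 4) = sqrt(4 + l))
sqrt(46378 + N(r(7))) = sqrt(46378 + sqrt(4 + 7)) = sqrt(46378 + sqrt(11))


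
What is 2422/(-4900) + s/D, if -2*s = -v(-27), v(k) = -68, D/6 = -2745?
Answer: -283741/576450 ≈ -0.49222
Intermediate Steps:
D = -16470 (D = 6*(-2745) = -16470)
s = -34 (s = -(-1)*(-68)/2 = -1/2*68 = -34)
2422/(-4900) + s/D = 2422/(-4900) - 34/(-16470) = 2422*(-1/4900) - 34*(-1/16470) = -173/350 + 17/8235 = -283741/576450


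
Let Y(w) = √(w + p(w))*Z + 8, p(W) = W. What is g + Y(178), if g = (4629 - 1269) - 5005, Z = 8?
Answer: -1637 + 16*√89 ≈ -1486.1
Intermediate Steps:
Y(w) = 8 + 8*√2*√w (Y(w) = √(w + w)*8 + 8 = √(2*w)*8 + 8 = (√2*√w)*8 + 8 = 8*√2*√w + 8 = 8 + 8*√2*√w)
g = -1645 (g = 3360 - 5005 = -1645)
g + Y(178) = -1645 + (8 + 8*√2*√178) = -1645 + (8 + 16*√89) = -1637 + 16*√89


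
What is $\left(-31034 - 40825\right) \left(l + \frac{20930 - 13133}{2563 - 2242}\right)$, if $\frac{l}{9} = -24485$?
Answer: $\frac{1694180551704}{107} \approx 1.5833 \cdot 10^{10}$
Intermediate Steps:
$l = -220365$ ($l = 9 \left(-24485\right) = -220365$)
$\left(-31034 - 40825\right) \left(l + \frac{20930 - 13133}{2563 - 2242}\right) = \left(-31034 - 40825\right) \left(-220365 + \frac{20930 - 13133}{2563 - 2242}\right) = - 71859 \left(-220365 + \frac{7797}{321}\right) = - 71859 \left(-220365 + 7797 \cdot \frac{1}{321}\right) = - 71859 \left(-220365 + \frac{2599}{107}\right) = \left(-71859\right) \left(- \frac{23576456}{107}\right) = \frac{1694180551704}{107}$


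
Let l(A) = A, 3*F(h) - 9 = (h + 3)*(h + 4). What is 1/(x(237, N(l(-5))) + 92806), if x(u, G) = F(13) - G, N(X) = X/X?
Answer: 3/278696 ≈ 1.0764e-5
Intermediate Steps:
F(h) = 3 + (3 + h)*(4 + h)/3 (F(h) = 3 + ((h + 3)*(h + 4))/3 = 3 + ((3 + h)*(4 + h))/3 = 3 + (3 + h)*(4 + h)/3)
N(X) = 1
x(u, G) = 281/3 - G (x(u, G) = (7 + (⅓)*13² + (7/3)*13) - G = (7 + (⅓)*169 + 91/3) - G = (7 + 169/3 + 91/3) - G = 281/3 - G)
1/(x(237, N(l(-5))) + 92806) = 1/((281/3 - 1*1) + 92806) = 1/((281/3 - 1) + 92806) = 1/(278/3 + 92806) = 1/(278696/3) = 3/278696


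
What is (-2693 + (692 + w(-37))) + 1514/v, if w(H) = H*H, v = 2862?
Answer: -903635/1431 ≈ -631.47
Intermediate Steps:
w(H) = H²
(-2693 + (692 + w(-37))) + 1514/v = (-2693 + (692 + (-37)²)) + 1514/2862 = (-2693 + (692 + 1369)) + 1514*(1/2862) = (-2693 + 2061) + 757/1431 = -632 + 757/1431 = -903635/1431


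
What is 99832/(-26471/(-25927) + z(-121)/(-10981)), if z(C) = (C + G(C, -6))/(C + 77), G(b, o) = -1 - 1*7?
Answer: 113690433451936/1162408151 ≈ 97806.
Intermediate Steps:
G(b, o) = -8 (G(b, o) = -1 - 7 = -8)
z(C) = (-8 + C)/(77 + C) (z(C) = (C - 8)/(C + 77) = (-8 + C)/(77 + C))
99832/(-26471/(-25927) + z(-121)/(-10981)) = 99832/(-26471/(-25927) + ((-8 - 121)/(77 - 121))/(-10981)) = 99832/(-26471*(-1/25927) + (-129/(-44))*(-1/10981)) = 99832/(26471/25927 - 1/44*(-129)*(-1/10981)) = 99832/(26471/25927 + (129/44)*(-1/10981)) = 99832/(26471/25927 - 129/483164) = 99832/(1162408151/1138817548) = 99832*(1138817548/1162408151) = 113690433451936/1162408151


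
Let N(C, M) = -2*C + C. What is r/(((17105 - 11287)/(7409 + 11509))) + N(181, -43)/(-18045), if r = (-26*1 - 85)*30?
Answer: -568389364621/52492905 ≈ -10828.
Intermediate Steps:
r = -3330 (r = (-26 - 85)*30 = -111*30 = -3330)
N(C, M) = -C
r/(((17105 - 11287)/(7409 + 11509))) + N(181, -43)/(-18045) = -3330*(7409 + 11509)/(17105 - 11287) - 1*181/(-18045) = -3330/(5818/18918) - 181*(-1/18045) = -3330/(5818*(1/18918)) + 181/18045 = -3330/2909/9459 + 181/18045 = -3330*9459/2909 + 181/18045 = -31498470/2909 + 181/18045 = -568389364621/52492905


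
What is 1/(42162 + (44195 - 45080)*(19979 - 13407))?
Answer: -1/5774058 ≈ -1.7319e-7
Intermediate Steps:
1/(42162 + (44195 - 45080)*(19979 - 13407)) = 1/(42162 - 885*6572) = 1/(42162 - 5816220) = 1/(-5774058) = -1/5774058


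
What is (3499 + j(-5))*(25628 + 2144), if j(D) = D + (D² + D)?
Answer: 97590808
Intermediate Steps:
j(D) = D² + 2*D (j(D) = D + (D + D²) = D² + 2*D)
(3499 + j(-5))*(25628 + 2144) = (3499 - 5*(2 - 5))*(25628 + 2144) = (3499 - 5*(-3))*27772 = (3499 + 15)*27772 = 3514*27772 = 97590808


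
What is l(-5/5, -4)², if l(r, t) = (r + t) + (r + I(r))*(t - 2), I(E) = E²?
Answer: 25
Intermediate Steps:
l(r, t) = r + t + (-2 + t)*(r + r²) (l(r, t) = (r + t) + (r + r²)*(t - 2) = (r + t) + (r + r²)*(-2 + t) = (r + t) + (-2 + t)*(r + r²) = r + t + (-2 + t)*(r + r²))
l(-5/5, -4)² = (-4 - (-5)/5 - 2*1² - 5/5*(-4) - 4*1²)² = (-4 - (-5)/5 - 2*(-5*⅕)² - 5*⅕*(-4) - 4*(-5*⅕)²)² = (-4 - 1*(-1) - 2*(-1)² - 1*(-4) - 4*(-1)²)² = (-4 + 1 - 2*1 + 4 - 4*1)² = (-4 + 1 - 2 + 4 - 4)² = (-5)² = 25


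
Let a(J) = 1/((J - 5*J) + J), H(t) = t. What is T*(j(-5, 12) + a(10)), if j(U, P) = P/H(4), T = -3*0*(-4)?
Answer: 0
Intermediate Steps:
T = 0 (T = 0*(-4) = 0)
a(J) = -1/(3*J) (a(J) = 1/(-4*J + J) = 1/(-3*J) = -1/(3*J))
j(U, P) = P/4
T*(j(-5, 12) + a(10)) = 0*((¼)*12 - ⅓/10) = 0*(3 - ⅓*⅒) = 0*(3 - 1/30) = 0*(89/30) = 0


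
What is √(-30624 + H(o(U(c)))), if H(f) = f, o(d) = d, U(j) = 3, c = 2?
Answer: I*√30621 ≈ 174.99*I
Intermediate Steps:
√(-30624 + H(o(U(c)))) = √(-30624 + 3) = √(-30621) = I*√30621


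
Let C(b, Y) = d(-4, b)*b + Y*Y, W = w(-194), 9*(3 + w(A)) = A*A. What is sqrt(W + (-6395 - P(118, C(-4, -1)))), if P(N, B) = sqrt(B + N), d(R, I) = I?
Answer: sqrt(-19946 - 27*sqrt(15))/3 ≈ 47.2*I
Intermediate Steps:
w(A) = -3 + A**2/9 (w(A) = -3 + (A*A)/9 = -3 + A**2/9)
W = 37609/9 (W = -3 + (1/9)*(-194)**2 = -3 + (1/9)*37636 = -3 + 37636/9 = 37609/9 ≈ 4178.8)
C(b, Y) = Y**2 + b**2 (C(b, Y) = b*b + Y*Y = b**2 + Y**2 = Y**2 + b**2)
sqrt(W + (-6395 - P(118, C(-4, -1)))) = sqrt(37609/9 + (-6395 - sqrt(((-1)**2 + (-4)**2) + 118))) = sqrt(37609/9 + (-6395 - sqrt((1 + 16) + 118))) = sqrt(37609/9 + (-6395 - sqrt(17 + 118))) = sqrt(37609/9 + (-6395 - sqrt(135))) = sqrt(37609/9 + (-6395 - 3*sqrt(15))) = sqrt(-19946/9 - 3*sqrt(15))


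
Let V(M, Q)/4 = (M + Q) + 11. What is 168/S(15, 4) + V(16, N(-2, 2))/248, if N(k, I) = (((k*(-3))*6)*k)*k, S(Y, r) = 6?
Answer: 1907/62 ≈ 30.758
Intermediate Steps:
N(k, I) = -18*k³ (N(k, I) = ((-3*k*6)*k)*k = ((-18*k)*k)*k = (-18*k²)*k = -18*k³)
V(M, Q) = 44 + 4*M + 4*Q (V(M, Q) = 4*((M + Q) + 11) = 4*(11 + M + Q) = 44 + 4*M + 4*Q)
168/S(15, 4) + V(16, N(-2, 2))/248 = 168/6 + (44 + 4*16 + 4*(-18*(-2)³))/248 = 168*(⅙) + (44 + 64 + 4*(-18*(-8)))*(1/248) = 28 + (44 + 64 + 4*144)*(1/248) = 28 + (44 + 64 + 576)*(1/248) = 28 + 684*(1/248) = 28 + 171/62 = 1907/62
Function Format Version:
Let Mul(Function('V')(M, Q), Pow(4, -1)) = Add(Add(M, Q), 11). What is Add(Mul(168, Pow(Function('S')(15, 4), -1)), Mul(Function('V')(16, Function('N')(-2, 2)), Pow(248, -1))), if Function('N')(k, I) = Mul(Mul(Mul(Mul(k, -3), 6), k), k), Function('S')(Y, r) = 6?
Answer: Rational(1907, 62) ≈ 30.758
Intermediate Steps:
Function('N')(k, I) = Mul(-18, Pow(k, 3)) (Function('N')(k, I) = Mul(Mul(Mul(Mul(-3, k), 6), k), k) = Mul(Mul(Mul(-18, k), k), k) = Mul(Mul(-18, Pow(k, 2)), k) = Mul(-18, Pow(k, 3)))
Function('V')(M, Q) = Add(44, Mul(4, M), Mul(4, Q)) (Function('V')(M, Q) = Mul(4, Add(Add(M, Q), 11)) = Mul(4, Add(11, M, Q)) = Add(44, Mul(4, M), Mul(4, Q)))
Add(Mul(168, Pow(Function('S')(15, 4), -1)), Mul(Function('V')(16, Function('N')(-2, 2)), Pow(248, -1))) = Add(Mul(168, Pow(6, -1)), Mul(Add(44, Mul(4, 16), Mul(4, Mul(-18, Pow(-2, 3)))), Pow(248, -1))) = Add(Mul(168, Rational(1, 6)), Mul(Add(44, 64, Mul(4, Mul(-18, -8))), Rational(1, 248))) = Add(28, Mul(Add(44, 64, Mul(4, 144)), Rational(1, 248))) = Add(28, Mul(Add(44, 64, 576), Rational(1, 248))) = Add(28, Mul(684, Rational(1, 248))) = Add(28, Rational(171, 62)) = Rational(1907, 62)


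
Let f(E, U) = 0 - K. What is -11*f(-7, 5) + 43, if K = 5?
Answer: 98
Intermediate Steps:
f(E, U) = -5 (f(E, U) = 0 - 1*5 = 0 - 5 = -5)
-11*f(-7, 5) + 43 = -11*(-5) + 43 = 55 + 43 = 98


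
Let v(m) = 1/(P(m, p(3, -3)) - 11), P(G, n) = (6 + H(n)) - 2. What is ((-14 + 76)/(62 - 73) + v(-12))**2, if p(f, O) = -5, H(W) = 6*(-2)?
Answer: 1413721/43681 ≈ 32.365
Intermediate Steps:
H(W) = -12
P(G, n) = -8 (P(G, n) = (6 - 12) - 2 = -6 - 2 = -8)
v(m) = -1/19 (v(m) = 1/(-8 - 11) = 1/(-19) = -1/19)
((-14 + 76)/(62 - 73) + v(-12))**2 = ((-14 + 76)/(62 - 73) - 1/19)**2 = (62/(-11) - 1/19)**2 = (62*(-1/11) - 1/19)**2 = (-62/11 - 1/19)**2 = (-1189/209)**2 = 1413721/43681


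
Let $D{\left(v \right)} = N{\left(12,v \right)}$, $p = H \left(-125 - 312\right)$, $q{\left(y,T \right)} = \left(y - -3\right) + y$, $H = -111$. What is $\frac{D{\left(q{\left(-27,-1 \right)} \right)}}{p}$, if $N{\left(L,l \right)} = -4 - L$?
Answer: $- \frac{16}{48507} \approx -0.00032985$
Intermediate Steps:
$q{\left(y,T \right)} = 3 + 2 y$ ($q{\left(y,T \right)} = \left(y + 3\right) + y = \left(3 + y\right) + y = 3 + 2 y$)
$p = 48507$ ($p = - 111 \left(-125 - 312\right) = \left(-111\right) \left(-437\right) = 48507$)
$D{\left(v \right)} = -16$ ($D{\left(v \right)} = -4 - 12 = -16$)
$\frac{D{\left(q{\left(-27,-1 \right)} \right)}}{p} = - \frac{16}{48507}$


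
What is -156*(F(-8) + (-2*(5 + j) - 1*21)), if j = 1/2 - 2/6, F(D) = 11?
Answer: 3172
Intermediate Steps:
j = ⅙ (j = 1*(½) - 2*⅙ = ½ - ⅓ = ⅙ ≈ 0.16667)
-156*(F(-8) + (-2*(5 + j) - 1*21)) = -156*(11 + (-2*(5 + ⅙) - 1*21)) = -156*(11 + (-2*31/6 - 21)) = -156*(11 + (-31/3 - 21)) = -156*(11 - 94/3) = -156*(-61/3) = 3172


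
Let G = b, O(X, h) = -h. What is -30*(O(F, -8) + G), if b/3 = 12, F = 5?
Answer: -1320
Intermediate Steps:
b = 36 (b = 3*12 = 36)
G = 36
-30*(O(F, -8) + G) = -30*(-1*(-8) + 36) = -30*(8 + 36) = -30*44 = -1320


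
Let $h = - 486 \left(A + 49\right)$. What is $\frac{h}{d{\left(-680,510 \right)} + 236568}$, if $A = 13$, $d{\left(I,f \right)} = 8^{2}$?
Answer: $- \frac{7533}{59158} \approx -0.12734$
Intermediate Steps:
$d{\left(I,f \right)} = 64$
$h = -30132$ ($h = - 486 \left(13 + 49\right) = \left(-486\right) 62 = -30132$)
$\frac{h}{d{\left(-680,510 \right)} + 236568} = - \frac{30132}{64 + 236568} = - \frac{30132}{236632} = \left(-30132\right) \frac{1}{236632} = - \frac{7533}{59158}$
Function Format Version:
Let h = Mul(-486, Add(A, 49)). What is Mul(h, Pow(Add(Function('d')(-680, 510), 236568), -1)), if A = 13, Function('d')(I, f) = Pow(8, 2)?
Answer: Rational(-7533, 59158) ≈ -0.12734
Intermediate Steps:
Function('d')(I, f) = 64
h = -30132 (h = Mul(-486, Add(13, 49)) = Mul(-486, 62) = -30132)
Mul(h, Pow(Add(Function('d')(-680, 510), 236568), -1)) = Mul(-30132, Pow(Add(64, 236568), -1)) = Mul(-30132, Pow(236632, -1)) = Mul(-30132, Rational(1, 236632)) = Rational(-7533, 59158)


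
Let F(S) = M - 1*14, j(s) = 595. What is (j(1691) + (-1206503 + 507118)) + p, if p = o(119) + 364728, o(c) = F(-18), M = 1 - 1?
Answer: -334076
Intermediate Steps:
M = 0
F(S) = -14 (F(S) = 0 - 1*14 = 0 - 14 = -14)
o(c) = -14
p = 364714 (p = -14 + 364728 = 364714)
(j(1691) + (-1206503 + 507118)) + p = (595 + (-1206503 + 507118)) + 364714 = (595 - 699385) + 364714 = -698790 + 364714 = -334076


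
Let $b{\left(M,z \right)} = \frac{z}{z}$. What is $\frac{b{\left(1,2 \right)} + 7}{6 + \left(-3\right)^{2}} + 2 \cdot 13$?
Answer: $\frac{398}{15} \approx 26.533$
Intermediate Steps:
$b{\left(M,z \right)} = 1$
$\frac{b{\left(1,2 \right)} + 7}{6 + \left(-3\right)^{2}} + 2 \cdot 13 = \frac{1 + 7}{6 + \left(-3\right)^{2}} + 2 \cdot 13 = \frac{8}{6 + 9} + 26 = \frac{8}{15} + 26 = \frac{398}{15}$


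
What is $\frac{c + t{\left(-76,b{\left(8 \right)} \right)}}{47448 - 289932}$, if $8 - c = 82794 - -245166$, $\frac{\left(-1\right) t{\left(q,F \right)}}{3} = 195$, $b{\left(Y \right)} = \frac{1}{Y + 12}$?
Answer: $\frac{29867}{22044} \approx 1.3549$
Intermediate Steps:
$b{\left(Y \right)} = \frac{1}{12 + Y}$
$t{\left(q,F \right)} = -585$ ($t{\left(q,F \right)} = \left(-3\right) 195 = -585$)
$c = -327952$ ($c = 8 - \left(82794 - -245166\right) = 8 - \left(82794 + 245166\right) = 8 - 327960 = -327952$)
$\frac{c + t{\left(-76,b{\left(8 \right)} \right)}}{47448 - 289932} = \frac{-327952 - 585}{47448 - 289932} = - \frac{328537}{-242484} = \left(-328537\right) \left(- \frac{1}{242484}\right) = \frac{29867}{22044}$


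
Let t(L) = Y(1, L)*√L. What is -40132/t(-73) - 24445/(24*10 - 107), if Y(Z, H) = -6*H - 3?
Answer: -24445/133 + 40132*I*√73/31755 ≈ -183.8 + 10.798*I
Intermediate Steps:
Y(Z, H) = -3 - 6*H
t(L) = √L*(-3 - 6*L) (t(L) = (-3 - 6*L)*√L = √L*(-3 - 6*L))
-40132/t(-73) - 24445/(24*10 - 107) = -40132*(-I*√73/(73*(-3 - 6*(-73)))) - 24445/(24*10 - 107) = -40132*(-I*√73/(73*(-3 + 438))) - 24445/(240 - 107) = -40132*(-I*√73/31755) - 24445/133 = -40132*(-I*√73/31755) - 24445*1/133 = -(-40132)*I*√73/31755 - 24445/133 = 40132*I*√73/31755 - 24445/133 = -24445/133 + 40132*I*√73/31755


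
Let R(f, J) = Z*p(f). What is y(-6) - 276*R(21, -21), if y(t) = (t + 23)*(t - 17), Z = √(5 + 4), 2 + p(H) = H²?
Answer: -363883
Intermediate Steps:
p(H) = -2 + H²
Z = 3 (Z = √9 = 3)
R(f, J) = -6 + 3*f² (R(f, J) = 3*(-2 + f²) = -6 + 3*f²)
y(t) = (-17 + t)*(23 + t) (y(t) = (23 + t)*(-17 + t) = (-17 + t)*(23 + t))
y(-6) - 276*R(21, -21) = (-391 + (-6)² + 6*(-6)) - 276*(-6 + 3*21²) = (-391 + 36 - 36) - 276*(-6 + 3*441) = -391 - 276*(-6 + 1323) = -391 - 276*1317 = -391 - 363492 = -363883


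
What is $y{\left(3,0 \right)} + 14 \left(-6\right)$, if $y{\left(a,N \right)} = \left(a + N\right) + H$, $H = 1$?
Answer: $-80$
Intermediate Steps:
$y{\left(a,N \right)} = 1 + N + a$ ($y{\left(a,N \right)} = \left(a + N\right) + 1 = \left(N + a\right) + 1 = 1 + N + a$)
$y{\left(3,0 \right)} + 14 \left(-6\right) = \left(1 + 0 + 3\right) + 14 \left(-6\right) = 4 - 84 = -80$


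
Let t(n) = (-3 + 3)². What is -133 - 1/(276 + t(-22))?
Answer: -36709/276 ≈ -133.00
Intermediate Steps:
t(n) = 0 (t(n) = 0² = 0)
-133 - 1/(276 + t(-22)) = -133 - 1/(276 + 0) = -133 - 1/276 = -36709/276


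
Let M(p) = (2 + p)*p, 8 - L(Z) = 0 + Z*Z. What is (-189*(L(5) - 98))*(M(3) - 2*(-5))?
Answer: 543375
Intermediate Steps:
L(Z) = 8 - Z² (L(Z) = 8 - (0 + Z*Z) = 8 - (0 + Z²) = 8 - Z²)
M(p) = p*(2 + p)
(-189*(L(5) - 98))*(M(3) - 2*(-5)) = (-189*((8 - 1*5²) - 98))*(3*(2 + 3) - 2*(-5)) = (-189*((8 - 1*25) - 98))*(3*5 + 10) = (-189*((8 - 25) - 98))*(15 + 10) = -189*(-17 - 98)*25 = -189*(-115)*25 = 21735*25 = 543375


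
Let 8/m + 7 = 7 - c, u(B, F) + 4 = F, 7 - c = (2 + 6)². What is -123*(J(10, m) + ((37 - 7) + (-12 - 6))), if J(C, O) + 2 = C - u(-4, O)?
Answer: -55760/19 ≈ -2934.7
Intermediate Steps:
c = -57 (c = 7 - (2 + 6)² = 7 - 1*8² = 7 - 1*64 = 7 - 64 = -57)
u(B, F) = -4 + F
m = 8/57 (m = 8/(-7 + (7 - 1*(-57))) = 8/(-7 + (7 + 57)) = 8/(-7 + 64) = 8/57 ≈ 0.14035)
J(C, O) = 2 + C - O (J(C, O) = -2 + (C - (-4 + O)) = -2 + (C + (4 - O)) = -2 + (4 + C - O) = 2 + C - O)
-123*(J(10, m) + ((37 - 7) + (-12 - 6))) = -123*((2 + 10 - 1*8/57) + ((37 - 7) + (-12 - 6))) = -123*((2 + 10 - 8/57) + (30 - 18)) = -123*(676/57 + 12) = -123*1360/57 = -55760/19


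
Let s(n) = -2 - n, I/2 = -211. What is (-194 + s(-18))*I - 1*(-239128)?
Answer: 314244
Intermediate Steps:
I = -422 (I = 2*(-211) = -422)
(-194 + s(-18))*I - 1*(-239128) = (-194 + (-2 - 1*(-18)))*(-422) - 1*(-239128) = (-194 + (-2 + 18))*(-422) + 239128 = (-194 + 16)*(-422) + 239128 = -178*(-422) + 239128 = 75116 + 239128 = 314244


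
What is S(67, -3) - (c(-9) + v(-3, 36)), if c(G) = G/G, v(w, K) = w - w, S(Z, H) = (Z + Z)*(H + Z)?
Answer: 8575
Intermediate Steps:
S(Z, H) = 2*Z*(H + Z) (S(Z, H) = (2*Z)*(H + Z) = 2*Z*(H + Z))
v(w, K) = 0
c(G) = 1
S(67, -3) - (c(-9) + v(-3, 36)) = 2*67*(-3 + 67) - (1 + 0) = 2*67*64 - 1*1 = 8576 - 1 = 8575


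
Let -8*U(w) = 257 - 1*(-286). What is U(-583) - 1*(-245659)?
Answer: 1964729/8 ≈ 2.4559e+5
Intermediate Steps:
U(w) = -543/8 (U(w) = -(257 - 1*(-286))/8 = -(257 + 286)/8 = -⅛*543 = -543/8)
U(-583) - 1*(-245659) = -543/8 - 1*(-245659) = -543/8 + 245659 = 1964729/8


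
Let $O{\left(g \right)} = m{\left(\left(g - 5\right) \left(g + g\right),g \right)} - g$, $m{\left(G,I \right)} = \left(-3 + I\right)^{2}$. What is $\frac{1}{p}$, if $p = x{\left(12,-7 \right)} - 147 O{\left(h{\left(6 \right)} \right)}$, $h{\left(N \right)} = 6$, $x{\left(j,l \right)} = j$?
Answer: $- \frac{1}{429} \approx -0.002331$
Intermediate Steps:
$O{\left(g \right)} = \left(-3 + g\right)^{2} - g$
$p = -429$ ($p = 12 - 147 \left(\left(-3 + 6\right)^{2} - 6\right) = 12 - 147 \left(3^{2} - 6\right) = 12 - 147 \left(9 - 6\right) = 12 - 441 = -429$)
$\frac{1}{p} = \frac{1}{-429} = - \frac{1}{429}$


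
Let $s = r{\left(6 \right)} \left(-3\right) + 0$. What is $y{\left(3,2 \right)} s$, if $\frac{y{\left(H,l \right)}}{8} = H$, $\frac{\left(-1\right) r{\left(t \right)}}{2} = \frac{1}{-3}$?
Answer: $-48$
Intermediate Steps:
$r{\left(t \right)} = \frac{2}{3}$ ($r{\left(t \right)} = - \frac{2}{-3} = \left(-2\right) \left(- \frac{1}{3}\right) = \frac{2}{3}$)
$y{\left(H,l \right)} = 8 H$
$s = -2$ ($s = \frac{2}{3} \left(-3\right) + 0 = -2 + 0 = -2$)
$y{\left(3,2 \right)} s = 8 \cdot 3 \left(-2\right) = 24 \left(-2\right) = -48$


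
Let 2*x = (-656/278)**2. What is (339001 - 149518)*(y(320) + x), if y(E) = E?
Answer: 1181713003296/19321 ≈ 6.1162e+7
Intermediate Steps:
x = 53792/19321 (x = (-656/278)**2/2 = (-656*1/278)**2/2 = (-328/139)**2/2 = (1/2)*(107584/19321) = 53792/19321 ≈ 2.7841)
(339001 - 149518)*(y(320) + x) = (339001 - 149518)*(320 + 53792/19321) = 189483*(6236512/19321) = 1181713003296/19321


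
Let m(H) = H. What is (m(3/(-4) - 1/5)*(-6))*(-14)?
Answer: -399/5 ≈ -79.800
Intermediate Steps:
(m(3/(-4) - 1/5)*(-6))*(-14) = ((3/(-4) - 1/5)*(-6))*(-14) = ((3*(-¼) - 1*⅕)*(-6))*(-14) = ((-¾ - ⅕)*(-6))*(-14) = -19/20*(-6)*(-14) = (57/10)*(-14) = -399/5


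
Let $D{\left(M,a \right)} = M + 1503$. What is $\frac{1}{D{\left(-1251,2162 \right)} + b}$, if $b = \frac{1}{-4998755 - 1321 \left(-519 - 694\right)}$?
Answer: $\frac{3396382}{855888263} \approx 0.0039683$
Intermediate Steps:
$D{\left(M,a \right)} = 1503 + M$
$b = - \frac{1}{3396382}$ ($b = \frac{1}{-4998755 - -1602373} = \frac{1}{-4998755 + 1602373} = \frac{1}{-3396382} = - \frac{1}{3396382} \approx -2.9443 \cdot 10^{-7}$)
$\frac{1}{D{\left(-1251,2162 \right)} + b} = \frac{1}{\left(1503 - 1251\right) - \frac{1}{3396382}} = \frac{1}{252 - \frac{1}{3396382}} = \frac{1}{\frac{855888263}{3396382}} = \frac{3396382}{855888263}$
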